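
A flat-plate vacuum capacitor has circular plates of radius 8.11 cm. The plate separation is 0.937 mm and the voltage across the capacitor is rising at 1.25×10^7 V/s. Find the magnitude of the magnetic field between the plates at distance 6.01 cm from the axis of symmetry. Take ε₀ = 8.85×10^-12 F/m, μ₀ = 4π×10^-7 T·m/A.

4.46×10^-9 T

dE/dt = (dV/dt)/d = 1.334×10^10 V/(m·s); I_d = ε₀(πR²)(dE/dt) = (8.85×10^-12)(0.02066)(1.334×10^10) = 2.439×10^-3 A.
For r < R the Ampère–Maxwell law gives B(2πr) = μ₀ I_d (r²/R²), so B = μ₀ I_d r/(2πR²) = (4π×10^-7)(2.439×10^-3)(0.0601)/(2π·0.0811²) = 4.46×10^-9 T.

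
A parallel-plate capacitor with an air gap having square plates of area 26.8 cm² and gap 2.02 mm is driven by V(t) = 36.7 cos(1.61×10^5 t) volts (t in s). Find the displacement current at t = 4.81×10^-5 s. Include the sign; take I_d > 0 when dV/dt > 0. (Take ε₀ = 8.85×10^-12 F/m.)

dE/dt = (V₀ω/d)·−sin(ωt) with ωt = 7.7441 rad: (36.7)(1.61×10^5)(-0.9940)/(2.02×10^-3) = -2.908×10^9 V/(m·s).
I_d = ε₀ A dE/dt = (8.85×10^-12)(2.68×10^-3)(-2.908×10^9) = -6.90×10^-5 A.

-6.90×10^-5 A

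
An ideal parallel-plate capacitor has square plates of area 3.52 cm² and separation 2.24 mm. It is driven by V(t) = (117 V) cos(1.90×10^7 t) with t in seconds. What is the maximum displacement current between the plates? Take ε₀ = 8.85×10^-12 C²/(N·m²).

(dE/dt)_max = V₀ω/d = 9.924×10^11 V/(m·s); ω = 1.90×10^7 rad/s.
I_d,max = ε₀ A (dE/dt)_max = (8.85×10^-12)(3.52×10^-4)(9.924×10^11) = 3.09×10^-3 A.

3.09×10^-3 A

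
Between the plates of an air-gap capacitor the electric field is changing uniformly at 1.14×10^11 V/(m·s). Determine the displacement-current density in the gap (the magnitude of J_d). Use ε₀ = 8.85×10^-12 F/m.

The displacement-current density is ε₀ ∂E/∂t = (8.85×10^-12)(1.14×10^11) = 1.01 A/m².

1.01 A/m²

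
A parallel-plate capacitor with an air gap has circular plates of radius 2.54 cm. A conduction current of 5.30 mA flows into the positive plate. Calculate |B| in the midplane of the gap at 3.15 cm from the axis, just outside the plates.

Between the plates the displacement current equals the wire current: I_d = 5.30 mA = 5.30×10^-3 A.
Outside the plates the loop encloses all of I_d, so B·2πr = μ₀ I_d and B = 3.37×10^-8 T.

3.37×10^-8 T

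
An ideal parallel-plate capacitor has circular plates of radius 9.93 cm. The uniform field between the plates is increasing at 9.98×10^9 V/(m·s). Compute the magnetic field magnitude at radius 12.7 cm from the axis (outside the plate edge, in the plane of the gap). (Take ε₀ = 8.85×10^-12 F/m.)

4.31×10^-9 T

I_d = ε₀ dΦ_E/dt = ε₀ πR² (dE/dt) = (8.85×10^-12)(0.03098)(9.98×10^9) = 2.736×10^-3 A through the full plate area.
Outside the plates the loop encloses all of I_d, so B·2πr = μ₀ I_d and B = 4.31×10^-9 T.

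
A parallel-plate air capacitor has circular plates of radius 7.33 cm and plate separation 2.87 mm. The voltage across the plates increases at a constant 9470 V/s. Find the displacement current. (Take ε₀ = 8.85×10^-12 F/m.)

The displacement current equals the charging current C dV/dt. With C = ε₀A/d = (8.85×10^-12)(0.01688)/(2.87×10^-3) = 5.205×10^-11 F, I_d = (5.205×10^-11)(9470) = 4.93×10^-7 A.

4.93×10^-7 A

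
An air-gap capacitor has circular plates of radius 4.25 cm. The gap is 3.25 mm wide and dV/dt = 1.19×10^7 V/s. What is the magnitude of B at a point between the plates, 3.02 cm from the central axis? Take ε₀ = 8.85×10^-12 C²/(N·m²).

6.15×10^-10 T

dE/dt = (dV/dt)/d = 3.662×10^9 V/(m·s); I_d = ε₀(πR²)(dE/dt) = (8.85×10^-12)(5.675×10^-3)(3.662×10^9) = 1.839×10^-4 A.
An Ampèrian loop of radius r encloses a fraction (r/R)² of I_d. Then B·2πr = μ₀ I_d (r/R)², giving B = μ₀ I_d r/(2πR²) = 6.15×10^-10 T.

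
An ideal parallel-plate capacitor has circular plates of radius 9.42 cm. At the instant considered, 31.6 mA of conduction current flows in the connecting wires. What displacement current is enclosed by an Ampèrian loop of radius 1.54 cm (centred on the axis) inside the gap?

8.45×10^-4 A

By continuity the displacement current in the gap matches the conduction current: I_d = 0.0316 A.
The field is uniform, so I_d,enc = I_d (r/R)² = (0.0316)(1.54/9.42)² = 8.45×10^-4 A.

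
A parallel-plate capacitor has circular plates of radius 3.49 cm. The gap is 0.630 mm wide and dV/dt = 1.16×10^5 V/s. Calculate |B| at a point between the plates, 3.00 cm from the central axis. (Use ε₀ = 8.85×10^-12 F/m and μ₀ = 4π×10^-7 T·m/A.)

With E = V/d, dE/dt = 1.841×10^8 V/(m·s) and πR² = 3.826×10^-3 m², giving I_d = ε₀ πR² dE/dt = 6.234×10^-6 A.
∮B·dl = μ₀ I_d,enc with I_d,enc = I_d r²/R² = 4.606×10^-6 A; so B = μ₀ I_d,enc/(2πr) = 3.07×10^-11 T.

3.07×10^-11 T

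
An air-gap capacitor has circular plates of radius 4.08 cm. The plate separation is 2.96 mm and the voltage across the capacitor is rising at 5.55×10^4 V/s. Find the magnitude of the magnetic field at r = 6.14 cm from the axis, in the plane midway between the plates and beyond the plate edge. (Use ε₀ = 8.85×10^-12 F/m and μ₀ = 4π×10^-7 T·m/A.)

I_d = C dV/dt with C = ε₀πR²/d = 1.564×10^-11 F, so I_d = (1.564×10^-11)(5.55×10^4) = 8.680×10^-7 A.
Outside the plates the loop encloses all of I_d, so B·2πr = μ₀ I_d and B = 2.83×10^-12 T.

2.83×10^-12 T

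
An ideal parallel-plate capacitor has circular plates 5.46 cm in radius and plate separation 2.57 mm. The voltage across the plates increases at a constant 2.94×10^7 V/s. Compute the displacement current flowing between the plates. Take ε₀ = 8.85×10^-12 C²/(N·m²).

9.48×10^-4 A

E = V/d so dE/dt = (dV/dt)/d = 1.144×10^10 V/(m·s), and I_d = ε₀ A dE/dt = (8.85×10^-12)(9.366×10^-3)(1.144×10^10) = 9.48×10^-4 A.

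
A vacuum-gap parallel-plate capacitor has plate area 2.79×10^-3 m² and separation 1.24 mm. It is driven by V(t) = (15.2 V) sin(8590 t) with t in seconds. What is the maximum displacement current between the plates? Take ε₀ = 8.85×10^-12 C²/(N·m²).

(dE/dt)_max = V₀ω/d = 1.053×10^8 V/(m·s); ω = 8590 rad/s.
I_d,max = ε₀ A (dE/dt)_max = (8.85×10^-12)(2.79×10^-3)(1.053×10^8) = 2.60×10^-6 A.

2.60×10^-6 A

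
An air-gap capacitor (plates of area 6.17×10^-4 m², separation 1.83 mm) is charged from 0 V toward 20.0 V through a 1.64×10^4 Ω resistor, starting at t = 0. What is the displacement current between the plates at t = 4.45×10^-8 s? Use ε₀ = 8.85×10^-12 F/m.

4.91×10^-4 A

C = ε₀A/d = (8.85×10^-12)(6.17×10^-4)/(1.83×10^-3) = 2.984×10^-12 F and τ = RC = 4.894×10^-8 s. I_d in the gap equals the RC charging current.
I_d(t) = (V₀/R) e^(−t/τ) = 1.220×10^-3 · e^(−0.9093) = 4.91×10^-4 A.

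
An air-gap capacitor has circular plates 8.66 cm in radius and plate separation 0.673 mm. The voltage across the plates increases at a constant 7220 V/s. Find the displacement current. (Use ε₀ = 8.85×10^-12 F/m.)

E = V/d so dE/dt = (dV/dt)/d = 1.073×10^7 V/(m·s), and I_d = ε₀ A dE/dt = (8.85×10^-12)(0.02356)(1.073×10^7) = 2.24×10^-6 A.

2.24×10^-6 A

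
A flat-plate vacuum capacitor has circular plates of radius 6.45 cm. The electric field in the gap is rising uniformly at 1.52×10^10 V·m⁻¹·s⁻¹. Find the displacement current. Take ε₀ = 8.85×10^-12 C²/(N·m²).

1.76×10^-3 A

I_d = ε₀ A (dE/dt) = (8.85×10^-12)(0.01307 m²)(1.52×10^10) = 1.76×10^-3 A.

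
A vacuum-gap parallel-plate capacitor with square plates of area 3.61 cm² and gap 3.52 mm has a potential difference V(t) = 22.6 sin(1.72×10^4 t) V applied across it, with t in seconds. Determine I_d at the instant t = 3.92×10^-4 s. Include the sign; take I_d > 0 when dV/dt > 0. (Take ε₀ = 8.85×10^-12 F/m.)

C = ε₀A/d = (8.85×10^-12)(3.61×10^-4)/(3.52×10^-3) = 9.076×10^-13 F. dV/dt = V₀ω·cos(ωt); at ωt = 6.7424 rad this factor is 0.8964.
I_d = C dV/dt = (9.076×10^-13)(22.6)(1.72×10^4)(0.8964) = 3.16×10^-7 A.

3.16×10^-7 A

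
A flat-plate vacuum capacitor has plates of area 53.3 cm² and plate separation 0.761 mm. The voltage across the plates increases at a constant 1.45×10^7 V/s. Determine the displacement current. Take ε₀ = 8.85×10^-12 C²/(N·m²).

8.99×10^-4 A

The displacement current equals the charging current C dV/dt. With C = ε₀A/d = (8.85×10^-12)(5.33×10^-3)/(7.61×10^-4) = 6.198×10^-11 F, I_d = (6.198×10^-11)(1.45×10^7) = 8.99×10^-4 A.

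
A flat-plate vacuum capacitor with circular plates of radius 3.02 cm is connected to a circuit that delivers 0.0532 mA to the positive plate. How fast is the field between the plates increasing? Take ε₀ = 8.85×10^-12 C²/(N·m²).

2.10×10^9 V/(m·s)

The displacement current between the plates equals the conduction current, I_d = 0.0532 mA.
Then dE/dt = I_d/(ε₀A) = 2.10×10^9 V/(m·s).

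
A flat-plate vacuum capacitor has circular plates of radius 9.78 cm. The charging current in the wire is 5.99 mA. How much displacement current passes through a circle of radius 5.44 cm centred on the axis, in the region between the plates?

No conduction current crosses the gap, so I_d there equals the 5.99×10^-3 A in the leads.
The field is uniform, so I_d,enc = I_d (r/R)² = (5.99×10^-3)(5.44/9.78)² = 1.85×10^-3 A.

1.85×10^-3 A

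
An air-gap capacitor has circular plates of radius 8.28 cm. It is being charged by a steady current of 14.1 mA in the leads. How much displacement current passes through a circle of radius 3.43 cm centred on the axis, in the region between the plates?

No conduction current crosses the gap, so I_d there equals the 0.0141 A in the leads.
The field is uniform, so I_d,enc = I_d (r/R)² = (0.0141)(3.43/8.28)² = 2.42×10^-3 A.

2.42×10^-3 A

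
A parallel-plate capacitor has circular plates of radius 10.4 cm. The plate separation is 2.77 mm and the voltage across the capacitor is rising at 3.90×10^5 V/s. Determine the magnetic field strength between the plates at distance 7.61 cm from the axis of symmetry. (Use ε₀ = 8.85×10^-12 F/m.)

5.96×10^-11 T

With E = V/d, dE/dt = 1.408×10^8 V/(m·s) and πR² = 0.03398 m², giving I_d = ε₀ πR² dE/dt = 4.234×10^-5 A.
An Ampèrian loop of radius r encloses a fraction (r/R)² of I_d. Then B·2πr = μ₀ I_d (r/R)², giving B = μ₀ I_d r/(2πR²) = 5.96×10^-11 T.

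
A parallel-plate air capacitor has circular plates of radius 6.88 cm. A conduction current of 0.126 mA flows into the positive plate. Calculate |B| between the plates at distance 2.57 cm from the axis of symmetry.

No conduction current crosses the gap, so I_d there equals the 1.26×10^-4 A in the leads.
An Ampèrian loop of radius r encloses a fraction (r/R)² of I_d. Then B·2πr = μ₀ I_d (r/R)², giving B = μ₀ I_d r/(2πR²) = 1.37×10^-10 T.

1.37×10^-10 T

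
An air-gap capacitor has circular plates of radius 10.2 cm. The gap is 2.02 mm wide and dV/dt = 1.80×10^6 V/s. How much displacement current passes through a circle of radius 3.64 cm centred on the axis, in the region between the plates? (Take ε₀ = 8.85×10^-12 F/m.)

I_d = C dV/dt with C = ε₀πR²/d = 1.432×10^-10 F, so I_d = (1.432×10^-10)(1.80×10^6) = 2.578×10^-4 A.
Through an area πr² the displacement current is I_d·(πr²/πR²) = I_d (r/R)² = 3.28×10^-5 A.

3.28×10^-5 A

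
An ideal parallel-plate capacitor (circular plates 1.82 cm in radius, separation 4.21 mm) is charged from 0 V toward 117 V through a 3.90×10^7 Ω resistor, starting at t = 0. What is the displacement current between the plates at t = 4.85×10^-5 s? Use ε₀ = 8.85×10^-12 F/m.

1.70×10^-6 A

C = ε₀A/d = (8.85×10^-12)(1.041×10^-3)/(4.21×10^-3) = 2.188×10^-12 F and τ = RC = 8.533×10^-5 s. I_d in the gap equals the RC charging current.
I_d(t) = (V₀/R) e^(−t/τ) = 3.000×10^-6 · e^(−0.5684) = 1.70×10^-6 A.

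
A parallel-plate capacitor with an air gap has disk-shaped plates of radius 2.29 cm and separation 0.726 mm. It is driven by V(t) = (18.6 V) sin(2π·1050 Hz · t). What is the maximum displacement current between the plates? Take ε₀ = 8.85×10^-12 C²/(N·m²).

2.46×10^-6 A

The displacement current equals the conduction current C dV/dt, which peaks at C V₀ ω.
With C = ε₀A/d = (8.85×10^-12)(1.647×10^-3)/(7.26×10^-4) = 2.008×10^-11 F and ω = 2πf = 6597 rad/s, I_d,max = (2.008×10^-11)(18.6)(6597) = 2.46×10^-6 A.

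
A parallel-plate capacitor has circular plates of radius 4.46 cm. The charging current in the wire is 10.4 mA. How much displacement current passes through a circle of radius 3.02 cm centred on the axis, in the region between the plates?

4.77×10^-3 A

Between the plates the displacement current equals the wire current: I_d = 10.4 mA = 0.0104 A.
Through an area πr² the displacement current is I_d·(πr²/πR²) = I_d (r/R)² = 4.77×10^-3 A.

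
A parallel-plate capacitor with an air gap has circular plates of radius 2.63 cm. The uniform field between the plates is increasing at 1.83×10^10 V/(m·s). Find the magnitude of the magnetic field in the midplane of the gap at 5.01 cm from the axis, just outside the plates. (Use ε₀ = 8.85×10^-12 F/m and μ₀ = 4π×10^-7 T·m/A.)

I_d = ε₀ dΦ_E/dt = ε₀ πR² (dE/dt) = (8.85×10^-12)(2.173×10^-3)(1.83×10^10) = 3.519×10^-4 A through the full plate area.
For r ≥ R the full I_d is enclosed: B = μ₀ I_d/(2πr) = (4π×10^-7)(3.519×10^-4)/(2π·0.0501) = 1.40×10^-9 T.

1.40×10^-9 T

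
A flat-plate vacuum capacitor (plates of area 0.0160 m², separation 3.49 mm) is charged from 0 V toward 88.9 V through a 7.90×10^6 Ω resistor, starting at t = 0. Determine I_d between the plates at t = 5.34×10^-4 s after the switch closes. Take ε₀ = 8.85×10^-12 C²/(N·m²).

With C = ε₀A/d = (8.85×10^-12)(0.0160)/(3.49×10^-3) = 4.057×10^-11 F, the time constant is τ = RC = 3.205×10^-4 s, so t/τ = 1.666 and e^(−t/τ) = 0.1890.
I_d = I_cond = (V₀/R) e^(−t/τ) = (1.125×10^-5)(0.1890) = 2.13×10^-6 A.

2.13×10^-6 A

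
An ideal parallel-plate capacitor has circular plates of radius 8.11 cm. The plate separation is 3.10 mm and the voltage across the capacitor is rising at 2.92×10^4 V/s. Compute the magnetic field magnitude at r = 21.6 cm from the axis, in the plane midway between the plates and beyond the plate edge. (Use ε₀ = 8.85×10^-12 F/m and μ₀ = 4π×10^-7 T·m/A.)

1.59×10^-12 T

With E = V/d, dE/dt = 9.419×10^6 V/(m·s) and πR² = 0.02066 m², giving I_d = ε₀ πR² dE/dt = 1.722×10^-6 A.
For r ≥ R the full I_d is enclosed: B = μ₀ I_d/(2πr) = (4π×10^-7)(1.722×10^-6)/(2π·0.216) = 1.59×10^-12 T.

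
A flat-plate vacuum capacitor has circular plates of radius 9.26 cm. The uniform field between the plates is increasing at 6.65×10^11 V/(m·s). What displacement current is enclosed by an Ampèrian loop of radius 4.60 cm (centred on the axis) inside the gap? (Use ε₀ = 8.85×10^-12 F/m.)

Through the whole plate area (πR² = 0.02694 m²), I_d = ε₀ πR² dE/dt = 0.1585 A.
The field is uniform, so I_d,enc = I_d (r/R)² = (0.1585)(4.60/9.26)² = 0.0391 A.

0.0391 A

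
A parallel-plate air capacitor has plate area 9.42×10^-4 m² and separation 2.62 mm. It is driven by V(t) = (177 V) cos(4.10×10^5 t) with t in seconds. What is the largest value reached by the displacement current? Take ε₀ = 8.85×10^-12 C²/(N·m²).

The displacement current equals the conduction current C dV/dt, which peaks at C V₀ ω.
With C = ε₀A/d = (8.85×10^-12)(9.42×10^-4)/(2.62×10^-3) = 3.182×10^-12 F and ω = 4.10×10^5 rad/s, I_d,max = (3.182×10^-12)(177)(4.10×10^5) = 2.31×10^-4 A.

2.31×10^-4 A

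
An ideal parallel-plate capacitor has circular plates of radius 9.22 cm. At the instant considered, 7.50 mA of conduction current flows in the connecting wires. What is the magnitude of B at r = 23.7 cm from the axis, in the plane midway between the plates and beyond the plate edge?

6.33×10^-9 T

No conduction current crosses the gap, so I_d there equals the 7.50×10^-3 A in the leads.
Outside the plates the loop encloses all of I_d, so B·2πr = μ₀ I_d and B = 6.33×10^-9 T.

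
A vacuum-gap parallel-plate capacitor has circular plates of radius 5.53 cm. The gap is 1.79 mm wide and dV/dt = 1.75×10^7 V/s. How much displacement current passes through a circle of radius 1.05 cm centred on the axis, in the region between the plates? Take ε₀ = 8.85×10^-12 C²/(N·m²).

3.00×10^-5 A

I_d = C dV/dt with C = ε₀πR²/d = 4.750×10^-11 F, so I_d = (4.750×10^-11)(1.75×10^7) = 8.312×10^-4 A.
The field is uniform, so I_d,enc = I_d (r/R)² = (8.312×10^-4)(1.05/5.53)² = 3.00×10^-5 A.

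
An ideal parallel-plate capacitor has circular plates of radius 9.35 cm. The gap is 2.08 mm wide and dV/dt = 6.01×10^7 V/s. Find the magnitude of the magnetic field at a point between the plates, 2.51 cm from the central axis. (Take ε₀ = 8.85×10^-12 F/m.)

4.03×10^-9 T

dE/dt = (dV/dt)/d = 2.889×10^10 V/(m·s); I_d = ε₀(πR²)(dE/dt) = (8.85×10^-12)(0.02746)(2.889×10^10) = 7.021×10^-3 A.
For r < R the Ampère–Maxwell law gives B(2πr) = μ₀ I_d (r²/R²), so B = μ₀ I_d r/(2πR²) = (4π×10^-7)(7.021×10^-3)(0.0251)/(2π·0.0935²) = 4.03×10^-9 T.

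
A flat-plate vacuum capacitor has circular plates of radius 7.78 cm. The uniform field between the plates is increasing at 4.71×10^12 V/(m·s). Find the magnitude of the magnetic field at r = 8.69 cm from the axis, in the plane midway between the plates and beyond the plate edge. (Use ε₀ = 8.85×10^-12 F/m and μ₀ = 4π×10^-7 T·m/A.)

I_d = ε₀ dΦ_E/dt = ε₀ πR² (dE/dt) = (8.85×10^-12)(0.01902)(4.71×10^12) = 0.7928 A through the full plate area.
With r > R the enclosed displacement current is the full I_d; B = μ₀ I_d / (2πr) = 1.82×10^-6 T.

1.82×10^-6 T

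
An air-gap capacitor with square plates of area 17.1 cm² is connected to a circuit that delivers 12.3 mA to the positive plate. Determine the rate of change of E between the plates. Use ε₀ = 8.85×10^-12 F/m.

By continuity, I_d in the gap equals the 12.3 mA flowing in the wire.
Since I_d = ε₀ A dE/dt, dE/dt = I_d/(ε₀A) = (0.0123)/((8.85×10^-12)(1.71×10^-3)) = 8.13×10^11 V/(m·s).

8.13×10^11 V/(m·s)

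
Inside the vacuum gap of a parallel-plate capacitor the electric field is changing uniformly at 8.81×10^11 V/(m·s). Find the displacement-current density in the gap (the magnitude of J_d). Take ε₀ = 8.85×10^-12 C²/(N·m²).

7.80 A/m²

J_d = ε₀ ∂E/∂t, so J_d = 7.80 A/m².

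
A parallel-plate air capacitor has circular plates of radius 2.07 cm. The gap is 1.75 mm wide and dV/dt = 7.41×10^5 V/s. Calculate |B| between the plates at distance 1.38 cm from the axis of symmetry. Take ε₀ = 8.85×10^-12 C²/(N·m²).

With E = V/d, dE/dt = 4.234×10^8 V/(m·s) and πR² = 1.346×10^-3 m², giving I_d = ε₀ πR² dE/dt = 5.044×10^-6 A.
For r < R the Ampère–Maxwell law gives B(2πr) = μ₀ I_d (r²/R²), so B = μ₀ I_d r/(2πR²) = (4π×10^-7)(5.044×10^-6)(0.0138)/(2π·0.0207²) = 3.25×10^-11 T.

3.25×10^-11 T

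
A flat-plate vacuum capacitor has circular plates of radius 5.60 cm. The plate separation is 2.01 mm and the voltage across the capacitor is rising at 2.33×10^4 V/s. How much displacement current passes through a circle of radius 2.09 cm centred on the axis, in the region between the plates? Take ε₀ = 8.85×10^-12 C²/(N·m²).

dE/dt = (dV/dt)/d = 1.159×10^7 V/(m·s); I_d = ε₀(πR²)(dE/dt) = (8.85×10^-12)(9.852×10^-3)(1.159×10^7) = 1.011×10^-6 A.
The field is uniform, so I_d,enc = I_d (r/R)² = (1.011×10^-6)(2.09/5.60)² = 1.41×10^-7 A.

1.41×10^-7 A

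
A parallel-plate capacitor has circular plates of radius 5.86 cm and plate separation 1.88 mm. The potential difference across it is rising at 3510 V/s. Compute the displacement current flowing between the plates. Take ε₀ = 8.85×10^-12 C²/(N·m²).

The displacement current equals the charging current C dV/dt. With C = ε₀A/d = (8.85×10^-12)(0.01079)/(1.88×10^-3) = 5.079×10^-11 F, I_d = (5.079×10^-11)(3510) = 1.78×10^-7 A.

1.78×10^-7 A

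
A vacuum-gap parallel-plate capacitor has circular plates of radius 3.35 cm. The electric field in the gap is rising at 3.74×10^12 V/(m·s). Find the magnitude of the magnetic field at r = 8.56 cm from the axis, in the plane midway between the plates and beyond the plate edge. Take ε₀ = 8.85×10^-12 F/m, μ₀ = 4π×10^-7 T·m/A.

I_d = ε₀ dΦ_E/dt = ε₀ πR² (dE/dt) = (8.85×10^-12)(3.526×10^-3)(3.74×10^12) = 0.1167 A through the full plate area.
For r ≥ R the full I_d is enclosed: B = μ₀ I_d/(2πr) = (4π×10^-7)(0.1167)/(2π·0.0856) = 2.73×10^-7 T.

2.73×10^-7 T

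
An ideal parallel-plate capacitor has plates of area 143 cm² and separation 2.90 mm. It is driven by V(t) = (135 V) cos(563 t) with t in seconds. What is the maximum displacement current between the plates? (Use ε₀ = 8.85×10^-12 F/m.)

3.32×10^-6 A

(dE/dt)_max = V₀ω/d = 2.621×10^7 V/(m·s); ω = 563 rad/s.
I_d,max = ε₀ A (dE/dt)_max = (8.85×10^-12)(0.0143)(2.621×10^7) = 3.32×10^-6 A.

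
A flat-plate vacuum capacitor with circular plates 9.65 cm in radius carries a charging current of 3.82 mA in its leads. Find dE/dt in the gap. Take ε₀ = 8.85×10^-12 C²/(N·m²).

1.48×10^10 V/(m·s)

Charge continuity gives I_d = I = 3.82×10^-3 A between the plates.
Inverting I_d = ε₀ A dE/dt gives dE/dt = 3.82×10^-3 / (8.85×10^-12 · 0.02926) = 1.48×10^10 V/(m·s).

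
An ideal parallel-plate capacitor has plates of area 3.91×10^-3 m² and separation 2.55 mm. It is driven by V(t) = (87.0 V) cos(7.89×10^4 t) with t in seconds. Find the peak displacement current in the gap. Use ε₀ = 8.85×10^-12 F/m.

C = ε₀A/d = (8.85×10^-12)(3.91×10^-3)/(2.55×10^-3) = 1.357×10^-11 F; ω = 7.89×10^4 rad/s.
I_d = C dV/dt, so |I_d|_max = C V₀ ω = (1.357×10^-11)(87.0)(7.89×10^4) = 9.31×10^-5 A.

9.31×10^-5 A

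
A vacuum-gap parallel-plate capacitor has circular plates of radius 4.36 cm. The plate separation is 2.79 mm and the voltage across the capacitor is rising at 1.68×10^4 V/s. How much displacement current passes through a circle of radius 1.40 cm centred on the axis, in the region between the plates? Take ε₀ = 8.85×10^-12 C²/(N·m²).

3.28×10^-8 A

With E = V/d, dE/dt = 6.022×10^6 V/(m·s) and πR² = 5.972×10^-3 m², giving I_d = ε₀ πR² dE/dt = 3.183×10^-7 A.
Through an area πr² the displacement current is I_d·(πr²/πR²) = I_d (r/R)² = 3.28×10^-8 A.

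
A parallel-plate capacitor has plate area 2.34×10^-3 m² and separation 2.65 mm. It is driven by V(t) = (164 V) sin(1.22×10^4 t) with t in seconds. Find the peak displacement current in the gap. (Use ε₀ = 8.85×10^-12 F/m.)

The displacement current equals the conduction current C dV/dt, which peaks at C V₀ ω.
With C = ε₀A/d = (8.85×10^-12)(2.34×10^-3)/(2.65×10^-3) = 7.815×10^-12 F and ω = 1.22×10^4 rad/s, I_d,max = (7.815×10^-12)(164)(1.22×10^4) = 1.56×10^-5 A.

1.56×10^-5 A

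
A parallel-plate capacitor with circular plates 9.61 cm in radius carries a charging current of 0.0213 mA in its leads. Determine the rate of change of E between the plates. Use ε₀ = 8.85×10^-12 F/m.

The displacement current between the plates equals the conduction current, I_d = 0.0213 mA.
Since I_d = ε₀ A dE/dt, dE/dt = I_d/(ε₀A) = (2.13×10^-5)/((8.85×10^-12)(0.02901)) = 8.30×10^7 V/(m·s).

8.30×10^7 V/(m·s)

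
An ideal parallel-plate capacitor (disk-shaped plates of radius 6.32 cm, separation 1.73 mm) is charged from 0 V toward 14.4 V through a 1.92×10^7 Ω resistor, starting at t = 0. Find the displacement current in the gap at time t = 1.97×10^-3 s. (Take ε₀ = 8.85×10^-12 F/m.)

1.52×10^-7 A

C = ε₀A/d = (8.85×10^-12)(0.01255)/(1.73×10^-3) = 6.420×10^-11 F, so τ = RC = 1.233×10^-3 s.
The conduction current is I(t) = (V₀/R) e^(−t/τ), and the displacement current between the plates equals it.
t/τ = 1.598; I_d = (14.4/1.92×10^7) · e^(−1.598) = (7.500×10^-7)(0.2023) = 1.52×10^-7 A.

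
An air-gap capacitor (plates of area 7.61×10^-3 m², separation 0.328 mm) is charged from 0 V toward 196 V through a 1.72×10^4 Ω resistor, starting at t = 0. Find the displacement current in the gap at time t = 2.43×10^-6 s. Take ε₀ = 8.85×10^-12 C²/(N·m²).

With C = ε₀A/d = (8.85×10^-12)(7.61×10^-3)/(3.28×10^-4) = 2.053×10^-10 F, the time constant is τ = RC = 3.531×10^-6 s, so t/τ = 0.6882 and e^(−t/τ) = 0.5025.
I_d = I_cond = (V₀/R) e^(−t/τ) = (0.01140)(0.5025) = 5.73×10^-3 A.

5.73×10^-3 A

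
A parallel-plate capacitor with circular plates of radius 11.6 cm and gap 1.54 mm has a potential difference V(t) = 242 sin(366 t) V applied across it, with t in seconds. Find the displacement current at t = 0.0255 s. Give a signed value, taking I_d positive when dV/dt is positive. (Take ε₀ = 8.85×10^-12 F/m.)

-2.14×10^-5 A

dE/dt = (V₀ω/d)·cos(ωt) with ωt = 9.333 rad: (242)(366)(-0.9958)/(1.54×10^-3) = -5.727×10^7 V/(m·s).
I_d = ε₀ A dE/dt = (8.85×10^-12)(0.04227)(-5.727×10^7) = -2.14×10^-5 A.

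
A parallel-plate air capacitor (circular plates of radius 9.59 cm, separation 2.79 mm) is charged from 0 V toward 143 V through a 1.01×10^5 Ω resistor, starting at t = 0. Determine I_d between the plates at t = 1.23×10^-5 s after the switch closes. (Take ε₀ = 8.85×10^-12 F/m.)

3.75×10^-4 A

With C = ε₀A/d = (8.85×10^-12)(0.02889)/(2.79×10^-3) = 9.164×10^-11 F, the time constant is τ = RC = 9.256×10^-6 s, so t/τ = 1.329 and e^(−t/τ) = 0.2647.
I_d = I_cond = (V₀/R) e^(−t/τ) = (1.416×10^-3)(0.2647) = 3.75×10^-4 A.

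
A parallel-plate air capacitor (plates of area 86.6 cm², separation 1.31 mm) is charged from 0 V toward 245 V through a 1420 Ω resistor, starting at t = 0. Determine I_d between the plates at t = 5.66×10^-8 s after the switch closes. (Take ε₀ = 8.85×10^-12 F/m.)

C = ε₀A/d = (8.85×10^-12)(8.66×10^-3)/(1.31×10^-3) = 5.850×10^-11 F and τ = RC = 8.307×10^-8 s. I_d in the gap equals the RC charging current.
I_d(t) = (V₀/R) e^(−t/τ) = 0.1725 · e^(−0.6814) = 0.0873 A.

0.0873 A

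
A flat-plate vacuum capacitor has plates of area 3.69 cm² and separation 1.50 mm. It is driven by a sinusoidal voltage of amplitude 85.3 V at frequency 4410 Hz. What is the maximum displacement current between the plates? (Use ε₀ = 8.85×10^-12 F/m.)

The displacement current equals the conduction current C dV/dt, which peaks at C V₀ ω.
With C = ε₀A/d = (8.85×10^-12)(3.69×10^-4)/(1.50×10^-3) = 2.177×10^-12 F and ω = 2πf = 2.771×10^4 rad/s, I_d,max = (2.177×10^-12)(85.3)(2.771×10^4) = 5.15×10^-6 A.

5.15×10^-6 A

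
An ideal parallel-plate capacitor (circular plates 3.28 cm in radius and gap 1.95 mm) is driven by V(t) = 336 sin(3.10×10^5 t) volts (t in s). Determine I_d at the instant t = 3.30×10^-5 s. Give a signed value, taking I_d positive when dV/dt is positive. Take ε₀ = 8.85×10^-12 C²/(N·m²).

dV/dt = (336)(3.10×10^5)·cos(10.23) = -7.218×10^7 V/s.
I_d = C dV/dt with C = ε₀A/d = (8.85×10^-12)(3.380×10^-3)/(1.95×10^-3) = 1.534×10^-11 F, so I_d = (1.534×10^-11)(-7.218×10^7) = -1.11×10^-3 A.

-1.11×10^-3 A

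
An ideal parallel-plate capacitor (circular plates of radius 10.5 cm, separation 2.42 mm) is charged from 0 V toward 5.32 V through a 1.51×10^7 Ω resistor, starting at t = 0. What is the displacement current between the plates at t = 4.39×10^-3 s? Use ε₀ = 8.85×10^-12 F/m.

3.55×10^-8 A

C = ε₀A/d = (8.85×10^-12)(0.03464)/(2.42×10^-3) = 1.267×10^-10 F and τ = RC = 1.913×10^-3 s. I_d in the gap equals the RC charging current.
I_d(t) = (V₀/R) e^(−t/τ) = 3.523×10^-7 · e^(−2.295) = 3.55×10^-8 A.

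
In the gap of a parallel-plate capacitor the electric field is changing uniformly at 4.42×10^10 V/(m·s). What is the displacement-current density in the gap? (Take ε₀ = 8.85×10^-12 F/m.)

0.391 A/m²

The displacement-current density is ε₀ ∂E/∂t = (8.85×10^-12)(4.42×10^10) = 0.391 A/m².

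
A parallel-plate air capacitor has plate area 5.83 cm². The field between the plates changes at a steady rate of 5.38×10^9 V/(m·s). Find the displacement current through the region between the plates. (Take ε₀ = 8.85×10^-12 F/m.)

I_d = ε₀ A (dE/dt) = (8.85×10^-12)(5.83×10^-4 m²)(5.38×10^9) = 2.78×10^-5 A.

2.78×10^-5 A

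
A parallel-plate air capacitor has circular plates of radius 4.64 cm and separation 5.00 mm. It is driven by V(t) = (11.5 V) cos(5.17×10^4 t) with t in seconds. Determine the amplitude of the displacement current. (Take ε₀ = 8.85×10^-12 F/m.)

7.12×10^-6 A

The displacement current equals the conduction current C dV/dt, which peaks at C V₀ ω.
With C = ε₀A/d = (8.85×10^-12)(6.764×10^-3)/(5.00×10^-3) = 1.197×10^-11 F and ω = 5.17×10^4 rad/s, I_d,max = (1.197×10^-11)(11.5)(5.17×10^4) = 7.12×10^-6 A.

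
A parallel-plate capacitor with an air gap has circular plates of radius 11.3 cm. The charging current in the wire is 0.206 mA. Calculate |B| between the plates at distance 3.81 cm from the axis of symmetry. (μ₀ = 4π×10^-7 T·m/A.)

Between the plates the displacement current equals the wire current: I_d = 0.206 mA = 2.06×10^-4 A.
An Ampèrian loop of radius r encloses a fraction (r/R)² of I_d. Then B·2πr = μ₀ I_d (r/R)², giving B = μ₀ I_d r/(2πR²) = 1.23×10^-10 T.

1.23×10^-10 T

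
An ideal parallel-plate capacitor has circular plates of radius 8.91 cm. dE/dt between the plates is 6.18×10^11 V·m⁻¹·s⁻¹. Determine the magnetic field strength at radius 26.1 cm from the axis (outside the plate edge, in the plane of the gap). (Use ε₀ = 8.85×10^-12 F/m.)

1.05×10^-7 T

I_d = ε₀ dΦ_E/dt = ε₀ πR² (dE/dt) = (8.85×10^-12)(0.02494)(6.18×10^11) = 0.1364 A through the full plate area.
With r > R the enclosed displacement current is the full I_d; B = μ₀ I_d / (2πr) = 1.05×10^-7 T.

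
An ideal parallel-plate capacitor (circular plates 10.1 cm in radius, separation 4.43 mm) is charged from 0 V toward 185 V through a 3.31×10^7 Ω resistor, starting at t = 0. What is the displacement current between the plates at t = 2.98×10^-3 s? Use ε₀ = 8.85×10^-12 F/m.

1.37×10^-6 A

With C = ε₀A/d = (8.85×10^-12)(0.03205)/(4.43×10^-3) = 6.403×10^-11 F, the time constant is τ = RC = 2.119×10^-3 s, so t/τ = 1.406 and e^(−t/τ) = 0.2451.
I_d = I_cond = (V₀/R) e^(−t/τ) = (5.589×10^-6)(0.2451) = 1.37×10^-6 A.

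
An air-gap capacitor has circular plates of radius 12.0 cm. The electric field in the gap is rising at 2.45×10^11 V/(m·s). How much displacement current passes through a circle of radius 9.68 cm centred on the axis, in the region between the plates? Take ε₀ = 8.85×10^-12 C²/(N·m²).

0.0638 A

I_d = ε₀ dΦ_E/dt = ε₀ πR² (dE/dt) = (8.85×10^-12)(0.04524)(2.45×10^11) = 0.09809 A through the full plate area.
Since J_d is uniform, the enclosed fraction is (r/R)² = 0.6507, giving I_d,enc = 0.0638 A.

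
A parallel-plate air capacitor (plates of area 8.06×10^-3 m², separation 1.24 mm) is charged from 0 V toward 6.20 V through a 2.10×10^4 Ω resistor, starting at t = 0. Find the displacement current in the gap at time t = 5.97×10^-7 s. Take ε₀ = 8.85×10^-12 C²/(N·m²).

C = ε₀A/d = (8.85×10^-12)(8.06×10^-3)/(1.24×10^-3) = 5.752×10^-11 F, so τ = RC = 1.208×10^-6 s.
The conduction current is I(t) = (V₀/R) e^(−t/τ), and the displacement current between the plates equals it.
t/τ = 0.4942; I_d = (6.20/2.10×10^4) · e^(−0.4942) = (2.952×10^-4)(0.6101) = 1.80×10^-4 A.

1.80×10^-4 A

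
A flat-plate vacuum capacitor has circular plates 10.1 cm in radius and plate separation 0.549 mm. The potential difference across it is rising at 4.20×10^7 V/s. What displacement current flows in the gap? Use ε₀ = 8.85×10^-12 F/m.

The displacement current equals the charging current C dV/dt. With C = ε₀A/d = (8.85×10^-12)(0.03205)/(5.49×10^-4) = 5.167×10^-10 F, I_d = (5.167×10^-10)(4.20×10^7) = 0.0217 A.

0.0217 A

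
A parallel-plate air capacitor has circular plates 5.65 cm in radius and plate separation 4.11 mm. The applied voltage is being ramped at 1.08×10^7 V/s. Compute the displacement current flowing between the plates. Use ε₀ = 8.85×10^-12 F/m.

2.33×10^-4 A

E = V/d so dE/dt = (dV/dt)/d = 2.628×10^9 V/(m·s), and I_d = ε₀ A dE/dt = (8.85×10^-12)(0.01003)(2.628×10^9) = 2.33×10^-4 A.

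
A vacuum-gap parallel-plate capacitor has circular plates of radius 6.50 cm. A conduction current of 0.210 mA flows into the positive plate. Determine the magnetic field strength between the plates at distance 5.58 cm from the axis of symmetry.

Between the plates the displacement current equals the wire current: I_d = 0.210 mA = 2.10×10^-4 A.
∮B·dl = μ₀ I_d,enc with I_d,enc = I_d r²/R² = 1.548×10^-4 A; so B = μ₀ I_d,enc/(2πr) = 5.55×10^-10 T.

5.55×10^-10 T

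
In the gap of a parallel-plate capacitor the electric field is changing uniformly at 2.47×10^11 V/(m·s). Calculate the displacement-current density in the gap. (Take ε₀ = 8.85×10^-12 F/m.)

2.19 A/m²

J_d = ε₀ dE/dt = (8.85×10^-12)(2.47×10^11) = 2.19 A/m².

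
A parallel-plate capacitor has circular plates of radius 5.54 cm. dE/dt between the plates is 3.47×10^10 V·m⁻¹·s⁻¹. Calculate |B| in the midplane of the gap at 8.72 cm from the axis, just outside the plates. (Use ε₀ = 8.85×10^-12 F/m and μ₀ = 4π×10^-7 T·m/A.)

Through the whole plate area (πR² = 9.642×10^-3 m²), I_d = ε₀ πR² dE/dt = 2.961×10^-3 A.
With r > R the enclosed displacement current is the full I_d; B = μ₀ I_d / (2πr) = 6.79×10^-9 T.

6.79×10^-9 T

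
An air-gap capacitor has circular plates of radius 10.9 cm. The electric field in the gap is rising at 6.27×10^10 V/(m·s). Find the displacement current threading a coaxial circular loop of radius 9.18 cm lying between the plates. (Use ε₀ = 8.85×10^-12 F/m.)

Total displacement current: I_d = ε₀(πR²)(dE/dt) = (8.85×10^-12)(0.03733)(6.27×10^10) = 0.02071 A.
Since J_d is uniform, the enclosed fraction is (r/R)² = 0.7093, giving I_d,enc = 0.0147 A.

0.0147 A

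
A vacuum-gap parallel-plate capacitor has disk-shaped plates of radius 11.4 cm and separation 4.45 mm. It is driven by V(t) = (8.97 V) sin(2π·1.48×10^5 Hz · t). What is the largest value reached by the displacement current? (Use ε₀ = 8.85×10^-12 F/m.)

6.77×10^-4 A

(dE/dt)_max = V₀ω/d = 1.874×10^9 V/(m·s); ω = 2πf = 9.299×10^5 rad/s.
I_d,max = ε₀ A (dE/dt)_max = (8.85×10^-12)(0.04083)(1.874×10^9) = 6.77×10^-4 A.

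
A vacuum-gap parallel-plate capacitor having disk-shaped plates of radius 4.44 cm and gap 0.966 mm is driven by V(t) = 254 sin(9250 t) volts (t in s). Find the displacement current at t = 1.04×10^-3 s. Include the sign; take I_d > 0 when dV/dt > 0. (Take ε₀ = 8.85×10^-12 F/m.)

-1.31×10^-4 A

C = ε₀A/d = (8.85×10^-12)(6.193×10^-3)/(9.66×10^-4) = 5.674×10^-11 F. dV/dt = V₀ω·cos(ωt); at ωt = 9.62 rad this factor is -0.9810.
I_d = C dV/dt = (5.674×10^-11)(254)(9250)(-0.9810) = -1.31×10^-4 A.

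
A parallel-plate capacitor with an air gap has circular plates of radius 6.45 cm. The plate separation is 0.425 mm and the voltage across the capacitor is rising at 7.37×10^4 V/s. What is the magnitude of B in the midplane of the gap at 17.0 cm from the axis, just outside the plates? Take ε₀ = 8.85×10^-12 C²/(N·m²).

2.36×10^-11 T

With E = V/d, dE/dt = 1.734×10^8 V/(m·s) and πR² = 0.01307 m², giving I_d = ε₀ πR² dE/dt = 2.006×10^-5 A.
For r ≥ R the full I_d is enclosed: B = μ₀ I_d/(2πr) = (4π×10^-7)(2.006×10^-5)/(2π·0.170) = 2.36×10^-11 T.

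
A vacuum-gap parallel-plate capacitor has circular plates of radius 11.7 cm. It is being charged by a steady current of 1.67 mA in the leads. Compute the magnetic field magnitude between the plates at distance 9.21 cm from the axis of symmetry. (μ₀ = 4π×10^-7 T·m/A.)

2.25×10^-9 T

By continuity the displacement current in the gap matches the conduction current: I_d = 1.67×10^-3 A.
An Ampèrian loop of radius r encloses a fraction (r/R)² of I_d. Then B·2πr = μ₀ I_d (r/R)², giving B = μ₀ I_d r/(2πR²) = 2.25×10^-9 T.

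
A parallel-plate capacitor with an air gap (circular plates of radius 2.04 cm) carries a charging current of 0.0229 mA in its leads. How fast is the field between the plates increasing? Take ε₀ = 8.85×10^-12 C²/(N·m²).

By continuity, I_d in the gap equals the 0.0229 mA flowing in the wire.
Since I_d = ε₀ A dE/dt, dE/dt = I_d/(ε₀A) = (2.29×10^-5)/((8.85×10^-12)(1.307×10^-3)) = 1.98×10^9 V/(m·s).

1.98×10^9 V/(m·s)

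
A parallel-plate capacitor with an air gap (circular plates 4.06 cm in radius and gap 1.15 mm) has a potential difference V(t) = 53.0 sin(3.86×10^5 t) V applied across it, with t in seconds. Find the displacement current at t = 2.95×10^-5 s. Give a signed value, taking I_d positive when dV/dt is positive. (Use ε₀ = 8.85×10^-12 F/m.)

C = ε₀A/d = (8.85×10^-12)(5.178×10^-3)/(1.15×10^-3) = 3.985×10^-11 F. dV/dt = V₀ω·cos(ωt); at ωt = 11.387 rad this factor is 0.3815.
I_d = C dV/dt = (3.985×10^-11)(53.0)(3.86×10^5)(0.3815) = 3.11×10^-4 A.

3.11×10^-4 A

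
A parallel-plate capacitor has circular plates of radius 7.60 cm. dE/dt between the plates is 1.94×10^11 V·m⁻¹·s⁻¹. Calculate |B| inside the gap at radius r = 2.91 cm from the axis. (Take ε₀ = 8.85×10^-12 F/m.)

Through the whole plate area (πR² = 0.01815 m²), I_d = ε₀ πR² dE/dt = 0.03116 A.
An Ampèrian loop of radius r encloses a fraction (r/R)² of I_d. Then B·2πr = μ₀ I_d (r/R)², giving B = μ₀ I_d r/(2πR²) = 3.14×10^-8 T.

3.14×10^-8 T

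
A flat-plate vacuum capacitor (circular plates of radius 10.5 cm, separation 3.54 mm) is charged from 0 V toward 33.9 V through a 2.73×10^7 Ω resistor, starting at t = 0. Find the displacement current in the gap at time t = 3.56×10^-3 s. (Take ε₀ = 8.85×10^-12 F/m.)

2.75×10^-7 A

C = ε₀A/d = (8.85×10^-12)(0.03464)/(3.54×10^-3) = 8.660×10^-11 F, so τ = RC = 2.364×10^-3 s.
The conduction current is I(t) = (V₀/R) e^(−t/τ), and the displacement current between the plates equals it.
t/τ = 1.506; I_d = (33.9/2.73×10^7) · e^(−1.506) = (1.242×10^-6)(0.2218) = 2.75×10^-7 A.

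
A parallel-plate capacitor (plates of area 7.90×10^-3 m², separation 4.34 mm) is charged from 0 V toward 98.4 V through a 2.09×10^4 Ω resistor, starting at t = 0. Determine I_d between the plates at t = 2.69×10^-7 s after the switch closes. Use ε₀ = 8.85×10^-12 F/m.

2.12×10^-3 A

C = ε₀A/d = (8.85×10^-12)(7.90×10^-3)/(4.34×10^-3) = 1.611×10^-11 F and τ = RC = 3.367×10^-7 s. I_d in the gap equals the RC charging current.
I_d(t) = (V₀/R) e^(−t/τ) = 4.708×10^-3 · e^(−0.7989) = 2.12×10^-3 A.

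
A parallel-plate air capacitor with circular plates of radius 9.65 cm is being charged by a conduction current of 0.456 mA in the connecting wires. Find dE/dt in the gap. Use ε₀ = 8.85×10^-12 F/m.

1.76×10^9 V/(m·s)

By continuity, I_d in the gap equals the 0.456 mA flowing in the wire.
Inverting I_d = ε₀ A dE/dt gives dE/dt = 4.56×10^-4 / (8.85×10^-12 · 0.02926) = 1.76×10^9 V/(m·s).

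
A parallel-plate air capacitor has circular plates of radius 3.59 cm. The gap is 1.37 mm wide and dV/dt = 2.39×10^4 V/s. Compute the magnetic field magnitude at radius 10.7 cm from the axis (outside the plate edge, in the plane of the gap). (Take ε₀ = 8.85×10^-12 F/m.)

I_d = C dV/dt with C = ε₀πR²/d = 2.616×10^-11 F, so I_d = (2.616×10^-11)(2.39×10^4) = 6.252×10^-7 A.
With r > R the enclosed displacement current is the full I_d; B = μ₀ I_d / (2πr) = 1.17×10^-12 T.

1.17×10^-12 T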